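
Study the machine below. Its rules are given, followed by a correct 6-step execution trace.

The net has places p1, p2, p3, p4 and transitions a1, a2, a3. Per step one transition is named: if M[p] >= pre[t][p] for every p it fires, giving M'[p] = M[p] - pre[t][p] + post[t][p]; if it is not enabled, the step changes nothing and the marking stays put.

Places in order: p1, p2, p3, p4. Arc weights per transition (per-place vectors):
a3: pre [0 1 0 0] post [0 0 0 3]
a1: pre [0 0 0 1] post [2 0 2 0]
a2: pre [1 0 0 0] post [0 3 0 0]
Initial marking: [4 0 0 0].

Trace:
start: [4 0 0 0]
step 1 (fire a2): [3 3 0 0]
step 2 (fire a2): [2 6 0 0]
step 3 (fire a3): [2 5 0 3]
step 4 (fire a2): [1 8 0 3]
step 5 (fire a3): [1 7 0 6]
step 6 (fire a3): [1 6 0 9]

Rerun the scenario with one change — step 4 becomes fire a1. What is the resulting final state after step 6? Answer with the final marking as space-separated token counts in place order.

(re-executing from step 4 with the substitution; state before step 4: [2 5 0 3])
step 4 (fire a1): [4 5 2 2]
step 5 (fire a3): [4 4 2 5]
step 6 (fire a3): [4 3 2 8]

4 3 2 8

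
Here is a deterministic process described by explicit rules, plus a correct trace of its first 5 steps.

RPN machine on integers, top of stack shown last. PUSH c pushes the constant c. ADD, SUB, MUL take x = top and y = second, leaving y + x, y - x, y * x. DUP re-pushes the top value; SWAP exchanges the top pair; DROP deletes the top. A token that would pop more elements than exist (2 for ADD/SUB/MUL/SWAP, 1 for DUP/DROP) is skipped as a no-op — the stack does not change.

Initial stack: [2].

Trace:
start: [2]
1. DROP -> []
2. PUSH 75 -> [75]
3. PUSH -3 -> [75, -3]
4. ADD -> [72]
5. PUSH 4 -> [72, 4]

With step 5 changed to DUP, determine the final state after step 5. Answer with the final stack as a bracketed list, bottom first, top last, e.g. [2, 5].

[72, 72]

(re-executing from step 5 with the substitution; state before step 5: [72])
5. DUP -> [72, 72]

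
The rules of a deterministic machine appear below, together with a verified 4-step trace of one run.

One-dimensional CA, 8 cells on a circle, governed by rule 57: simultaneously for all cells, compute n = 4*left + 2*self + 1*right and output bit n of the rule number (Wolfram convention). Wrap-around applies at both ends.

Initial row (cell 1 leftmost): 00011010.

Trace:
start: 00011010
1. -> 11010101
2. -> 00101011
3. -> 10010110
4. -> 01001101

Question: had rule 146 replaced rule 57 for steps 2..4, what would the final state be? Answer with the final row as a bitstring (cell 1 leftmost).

00100010

(re-executing steps 2..4 under rule 146; state before step 2: 11010101)
2. -> 10000000
3. -> 01000001
4. -> 00100010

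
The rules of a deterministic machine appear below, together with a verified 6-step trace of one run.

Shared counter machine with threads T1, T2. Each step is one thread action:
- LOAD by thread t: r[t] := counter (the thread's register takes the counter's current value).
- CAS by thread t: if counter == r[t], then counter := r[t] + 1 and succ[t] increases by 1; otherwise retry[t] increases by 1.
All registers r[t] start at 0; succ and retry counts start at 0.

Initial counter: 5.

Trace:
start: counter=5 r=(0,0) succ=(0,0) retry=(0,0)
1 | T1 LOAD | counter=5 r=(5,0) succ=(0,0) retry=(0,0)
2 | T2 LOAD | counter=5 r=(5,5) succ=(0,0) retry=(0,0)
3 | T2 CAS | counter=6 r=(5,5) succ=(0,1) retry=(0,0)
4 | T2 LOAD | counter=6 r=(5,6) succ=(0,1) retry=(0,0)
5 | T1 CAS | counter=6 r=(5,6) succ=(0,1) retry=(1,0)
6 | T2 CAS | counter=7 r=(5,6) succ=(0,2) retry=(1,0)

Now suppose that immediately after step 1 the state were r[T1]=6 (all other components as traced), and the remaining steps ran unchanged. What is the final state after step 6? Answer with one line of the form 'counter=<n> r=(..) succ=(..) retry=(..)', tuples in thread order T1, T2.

counter=7 r=(6,6) succ=(1,1) retry=(0,1)

state after step 1 := counter=5 r=(6,0) succ=(0,0) retry=(0,0)
2 | T2 LOAD | counter=5 r=(6,5) succ=(0,0) retry=(0,0)
3 | T2 CAS | counter=6 r=(6,5) succ=(0,1) retry=(0,0)
4 | T2 LOAD | counter=6 r=(6,6) succ=(0,1) retry=(0,0)
5 | T1 CAS | counter=7 r=(6,6) succ=(1,1) retry=(0,0)
6 | T2 CAS | counter=7 r=(6,6) succ=(1,1) retry=(0,1)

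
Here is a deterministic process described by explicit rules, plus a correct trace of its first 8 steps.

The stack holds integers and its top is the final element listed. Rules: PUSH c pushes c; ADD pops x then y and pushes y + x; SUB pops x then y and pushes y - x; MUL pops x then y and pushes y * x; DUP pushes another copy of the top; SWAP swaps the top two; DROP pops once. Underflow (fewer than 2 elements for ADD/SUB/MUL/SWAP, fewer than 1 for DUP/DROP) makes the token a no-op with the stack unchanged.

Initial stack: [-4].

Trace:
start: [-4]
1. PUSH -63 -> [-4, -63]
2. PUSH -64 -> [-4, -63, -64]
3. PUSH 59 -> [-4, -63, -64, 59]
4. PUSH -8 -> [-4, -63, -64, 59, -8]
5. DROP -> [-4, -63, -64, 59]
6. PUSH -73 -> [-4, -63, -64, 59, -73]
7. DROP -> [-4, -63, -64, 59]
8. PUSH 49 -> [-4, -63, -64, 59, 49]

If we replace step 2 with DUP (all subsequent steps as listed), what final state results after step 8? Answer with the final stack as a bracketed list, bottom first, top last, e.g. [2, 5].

[-4, -63, -63, 59, 49]

(re-executing from step 2 with the substitution; state before step 2: [-4, -63])
2. DUP -> [-4, -63, -63]
3. PUSH 59 -> [-4, -63, -63, 59]
4. PUSH -8 -> [-4, -63, -63, 59, -8]
5. DROP -> [-4, -63, -63, 59]
6. PUSH -73 -> [-4, -63, -63, 59, -73]
7. DROP -> [-4, -63, -63, 59]
8. PUSH 49 -> [-4, -63, -63, 59, 49]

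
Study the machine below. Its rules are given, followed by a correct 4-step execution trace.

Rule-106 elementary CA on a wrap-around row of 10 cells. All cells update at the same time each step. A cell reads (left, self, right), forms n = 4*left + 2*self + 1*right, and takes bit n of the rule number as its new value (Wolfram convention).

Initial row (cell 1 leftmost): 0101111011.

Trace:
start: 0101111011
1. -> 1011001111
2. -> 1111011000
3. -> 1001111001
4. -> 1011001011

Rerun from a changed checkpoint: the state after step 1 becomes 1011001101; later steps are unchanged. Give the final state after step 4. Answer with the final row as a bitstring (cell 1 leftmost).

state after step 1 := 1011001101
2. -> 1111011111
3. -> 0001110000
4. -> 0011010000

0011010000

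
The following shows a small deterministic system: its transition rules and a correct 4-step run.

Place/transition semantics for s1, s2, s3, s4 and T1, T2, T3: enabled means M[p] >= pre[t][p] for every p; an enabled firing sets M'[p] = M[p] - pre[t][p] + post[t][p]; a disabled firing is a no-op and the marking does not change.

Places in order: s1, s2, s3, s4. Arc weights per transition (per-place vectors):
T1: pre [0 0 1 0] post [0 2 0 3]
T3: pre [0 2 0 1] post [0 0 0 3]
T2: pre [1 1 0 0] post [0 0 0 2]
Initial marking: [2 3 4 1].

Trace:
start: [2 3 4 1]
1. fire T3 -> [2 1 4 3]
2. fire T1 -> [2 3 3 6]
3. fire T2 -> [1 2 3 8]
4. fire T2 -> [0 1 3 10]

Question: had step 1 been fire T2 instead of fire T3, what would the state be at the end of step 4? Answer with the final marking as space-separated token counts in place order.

0 3 3 8

(re-executing from step 1 with the substitution; state before step 1: [2 3 4 1])
1. fire T2 -> [1 2 4 3]
2. fire T1 -> [1 4 3 6]
3. fire T2 -> [0 3 3 8]
4. fire T2 -> [0 3 3 8]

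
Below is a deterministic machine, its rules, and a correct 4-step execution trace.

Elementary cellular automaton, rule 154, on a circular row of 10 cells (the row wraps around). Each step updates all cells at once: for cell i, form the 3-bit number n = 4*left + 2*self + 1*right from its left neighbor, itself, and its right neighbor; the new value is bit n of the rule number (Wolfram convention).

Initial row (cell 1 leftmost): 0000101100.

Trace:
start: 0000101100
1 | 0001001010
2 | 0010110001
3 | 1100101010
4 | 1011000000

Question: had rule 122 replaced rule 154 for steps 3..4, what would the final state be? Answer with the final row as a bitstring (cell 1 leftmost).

(re-executing steps 3..4 under rule 122; state before step 3: 0010110001)
3 | 1101111010
4 | 1111001101

1111001101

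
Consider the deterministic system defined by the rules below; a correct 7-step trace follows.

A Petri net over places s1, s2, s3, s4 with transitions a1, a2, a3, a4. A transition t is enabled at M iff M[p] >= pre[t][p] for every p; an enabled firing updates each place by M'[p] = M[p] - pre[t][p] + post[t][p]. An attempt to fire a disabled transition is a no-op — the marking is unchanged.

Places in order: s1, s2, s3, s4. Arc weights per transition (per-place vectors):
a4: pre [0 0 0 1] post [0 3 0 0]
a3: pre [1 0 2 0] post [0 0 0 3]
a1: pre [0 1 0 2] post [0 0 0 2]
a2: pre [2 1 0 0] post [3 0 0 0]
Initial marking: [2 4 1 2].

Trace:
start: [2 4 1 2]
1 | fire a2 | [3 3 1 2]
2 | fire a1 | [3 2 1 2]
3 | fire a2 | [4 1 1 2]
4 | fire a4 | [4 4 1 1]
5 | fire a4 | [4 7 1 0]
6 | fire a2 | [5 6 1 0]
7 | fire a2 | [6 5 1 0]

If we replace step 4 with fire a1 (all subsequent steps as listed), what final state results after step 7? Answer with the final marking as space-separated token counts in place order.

6 1 1 1

(re-executing from step 4 with the substitution; state before step 4: [4 1 1 2])
4 | fire a1 | [4 0 1 2]
5 | fire a4 | [4 3 1 1]
6 | fire a2 | [5 2 1 1]
7 | fire a2 | [6 1 1 1]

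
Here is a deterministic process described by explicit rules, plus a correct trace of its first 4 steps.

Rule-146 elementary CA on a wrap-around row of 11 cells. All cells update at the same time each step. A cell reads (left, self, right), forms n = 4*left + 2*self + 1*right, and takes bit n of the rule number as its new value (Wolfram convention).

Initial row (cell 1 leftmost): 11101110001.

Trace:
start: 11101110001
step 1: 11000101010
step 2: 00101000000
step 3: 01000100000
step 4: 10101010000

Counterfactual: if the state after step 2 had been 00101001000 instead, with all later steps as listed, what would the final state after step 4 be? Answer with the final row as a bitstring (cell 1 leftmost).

10101000010

state after step 2 := 00101001000
step 3: 01000110100
step 4: 10101000010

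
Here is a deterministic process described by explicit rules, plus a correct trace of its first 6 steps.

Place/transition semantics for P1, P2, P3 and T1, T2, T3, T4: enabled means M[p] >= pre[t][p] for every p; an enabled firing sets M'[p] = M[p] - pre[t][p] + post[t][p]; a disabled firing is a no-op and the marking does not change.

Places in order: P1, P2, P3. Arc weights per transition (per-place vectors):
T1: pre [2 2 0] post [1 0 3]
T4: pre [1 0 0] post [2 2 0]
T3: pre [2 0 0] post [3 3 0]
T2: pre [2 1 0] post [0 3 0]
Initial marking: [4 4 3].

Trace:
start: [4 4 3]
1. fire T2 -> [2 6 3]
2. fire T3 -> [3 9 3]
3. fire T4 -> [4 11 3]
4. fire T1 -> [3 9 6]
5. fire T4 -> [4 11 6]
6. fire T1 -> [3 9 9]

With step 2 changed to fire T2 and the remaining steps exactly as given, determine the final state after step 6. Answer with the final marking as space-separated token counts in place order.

(re-executing from step 2 with the substitution; state before step 2: [2 6 3])
2. fire T2 -> [0 8 3]
3. fire T4 -> [0 8 3]
4. fire T1 -> [0 8 3]
5. fire T4 -> [0 8 3]
6. fire T1 -> [0 8 3]

0 8 3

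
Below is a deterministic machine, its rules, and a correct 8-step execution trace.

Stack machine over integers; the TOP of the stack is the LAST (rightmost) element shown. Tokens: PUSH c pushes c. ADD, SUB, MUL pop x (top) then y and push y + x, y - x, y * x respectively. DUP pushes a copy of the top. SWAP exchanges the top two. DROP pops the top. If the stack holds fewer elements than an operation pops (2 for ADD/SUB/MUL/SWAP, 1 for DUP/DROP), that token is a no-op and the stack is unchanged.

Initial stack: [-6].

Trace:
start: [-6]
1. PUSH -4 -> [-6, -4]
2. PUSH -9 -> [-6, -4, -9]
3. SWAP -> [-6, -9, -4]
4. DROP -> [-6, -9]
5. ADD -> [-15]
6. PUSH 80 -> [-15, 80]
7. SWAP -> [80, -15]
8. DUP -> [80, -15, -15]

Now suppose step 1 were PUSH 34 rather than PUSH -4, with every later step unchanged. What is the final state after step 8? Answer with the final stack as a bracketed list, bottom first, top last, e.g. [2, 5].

[80, -15, -15]

(re-executing from step 1 with the substitution; state before step 1: [-6])
1. PUSH 34 -> [-6, 34]
2. PUSH -9 -> [-6, 34, -9]
3. SWAP -> [-6, -9, 34]
4. DROP -> [-6, -9]
5. ADD -> [-15]
6. PUSH 80 -> [-15, 80]
7. SWAP -> [80, -15]
8. DUP -> [80, -15, -15]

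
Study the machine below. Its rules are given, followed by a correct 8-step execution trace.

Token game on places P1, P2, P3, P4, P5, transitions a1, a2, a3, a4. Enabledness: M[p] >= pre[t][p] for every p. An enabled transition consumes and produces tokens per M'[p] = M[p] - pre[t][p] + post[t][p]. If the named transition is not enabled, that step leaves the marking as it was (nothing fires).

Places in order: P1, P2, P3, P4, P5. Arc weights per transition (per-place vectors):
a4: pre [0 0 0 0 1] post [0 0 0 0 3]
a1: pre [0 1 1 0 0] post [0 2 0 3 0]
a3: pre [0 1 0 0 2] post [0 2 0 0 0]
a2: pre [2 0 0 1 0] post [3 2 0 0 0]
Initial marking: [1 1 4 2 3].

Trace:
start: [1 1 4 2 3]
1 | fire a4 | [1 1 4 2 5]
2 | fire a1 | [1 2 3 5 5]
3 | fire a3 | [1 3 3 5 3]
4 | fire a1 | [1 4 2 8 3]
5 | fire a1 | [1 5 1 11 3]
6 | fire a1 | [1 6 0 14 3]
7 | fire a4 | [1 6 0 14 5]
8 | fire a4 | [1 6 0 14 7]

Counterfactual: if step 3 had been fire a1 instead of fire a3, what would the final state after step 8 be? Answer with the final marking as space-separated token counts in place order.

1 5 0 14 9

(re-executing from step 3 with the substitution; state before step 3: [1 2 3 5 5])
3 | fire a1 | [1 3 2 8 5]
4 | fire a1 | [1 4 1 11 5]
5 | fire a1 | [1 5 0 14 5]
6 | fire a1 | [1 5 0 14 5]
7 | fire a4 | [1 5 0 14 7]
8 | fire a4 | [1 5 0 14 9]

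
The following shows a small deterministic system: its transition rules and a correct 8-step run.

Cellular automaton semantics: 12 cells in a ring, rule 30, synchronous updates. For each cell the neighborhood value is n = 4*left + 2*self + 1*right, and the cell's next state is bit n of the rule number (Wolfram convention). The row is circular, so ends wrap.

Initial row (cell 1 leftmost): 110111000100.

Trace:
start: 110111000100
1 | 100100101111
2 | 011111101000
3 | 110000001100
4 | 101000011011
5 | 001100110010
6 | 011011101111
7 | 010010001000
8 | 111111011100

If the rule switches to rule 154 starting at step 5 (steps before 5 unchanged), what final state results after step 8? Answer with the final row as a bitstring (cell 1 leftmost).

000110111010

(re-executing steps 5..8 under rule 154; state before step 5: 101000011011)
5 | 000100110011
6 | 101011101110
7 | 000011001100
8 | 000110111010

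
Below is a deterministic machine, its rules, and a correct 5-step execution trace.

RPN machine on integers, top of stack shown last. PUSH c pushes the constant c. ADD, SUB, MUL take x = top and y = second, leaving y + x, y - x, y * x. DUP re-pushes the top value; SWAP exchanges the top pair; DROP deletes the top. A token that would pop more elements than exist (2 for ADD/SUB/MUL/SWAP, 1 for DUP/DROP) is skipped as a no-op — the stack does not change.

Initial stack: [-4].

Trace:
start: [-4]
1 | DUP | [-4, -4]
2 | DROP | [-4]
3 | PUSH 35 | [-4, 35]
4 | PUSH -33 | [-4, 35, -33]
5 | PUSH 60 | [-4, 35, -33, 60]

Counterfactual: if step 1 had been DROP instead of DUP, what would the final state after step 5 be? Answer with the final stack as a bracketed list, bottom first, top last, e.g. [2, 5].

[35, -33, 60]

(re-executing from step 1 with the substitution; state before step 1: [-4])
1 | DROP | []
2 | DROP | []
3 | PUSH 35 | [35]
4 | PUSH -33 | [35, -33]
5 | PUSH 60 | [35, -33, 60]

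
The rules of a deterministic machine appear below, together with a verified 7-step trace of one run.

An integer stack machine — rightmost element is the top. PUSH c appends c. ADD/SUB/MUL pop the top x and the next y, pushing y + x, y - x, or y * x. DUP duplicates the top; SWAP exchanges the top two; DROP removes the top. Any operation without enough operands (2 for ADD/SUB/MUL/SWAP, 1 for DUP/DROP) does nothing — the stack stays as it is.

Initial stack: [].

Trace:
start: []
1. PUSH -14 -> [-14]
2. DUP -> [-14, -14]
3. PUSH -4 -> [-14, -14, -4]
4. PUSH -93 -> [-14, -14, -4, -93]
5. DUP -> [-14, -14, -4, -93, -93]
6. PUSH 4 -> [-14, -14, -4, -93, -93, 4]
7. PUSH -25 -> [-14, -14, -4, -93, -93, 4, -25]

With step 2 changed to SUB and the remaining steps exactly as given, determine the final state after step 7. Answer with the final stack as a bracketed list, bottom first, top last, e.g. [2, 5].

[-14, -4, -93, -93, 4, -25]

(re-executing from step 2 with the substitution; state before step 2: [-14])
2. SUB -> [-14]
3. PUSH -4 -> [-14, -4]
4. PUSH -93 -> [-14, -4, -93]
5. DUP -> [-14, -4, -93, -93]
6. PUSH 4 -> [-14, -4, -93, -93, 4]
7. PUSH -25 -> [-14, -4, -93, -93, 4, -25]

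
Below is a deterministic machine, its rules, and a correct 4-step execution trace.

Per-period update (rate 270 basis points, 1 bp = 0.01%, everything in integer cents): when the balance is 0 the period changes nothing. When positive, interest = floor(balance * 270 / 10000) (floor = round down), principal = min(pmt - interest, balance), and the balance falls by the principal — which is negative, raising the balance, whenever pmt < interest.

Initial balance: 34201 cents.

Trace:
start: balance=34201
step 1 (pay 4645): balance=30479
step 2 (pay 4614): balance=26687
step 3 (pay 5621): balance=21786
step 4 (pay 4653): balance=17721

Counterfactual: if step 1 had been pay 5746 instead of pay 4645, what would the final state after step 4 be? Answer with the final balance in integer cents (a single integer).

(re-executing from step 1 with the substitution; state before step 1: balance=34201)
step 1 (pay 5746): balance=29378
step 2 (pay 4614): balance=25557
step 3 (pay 5621): balance=20626
step 4 (pay 4653): balance=16529

16529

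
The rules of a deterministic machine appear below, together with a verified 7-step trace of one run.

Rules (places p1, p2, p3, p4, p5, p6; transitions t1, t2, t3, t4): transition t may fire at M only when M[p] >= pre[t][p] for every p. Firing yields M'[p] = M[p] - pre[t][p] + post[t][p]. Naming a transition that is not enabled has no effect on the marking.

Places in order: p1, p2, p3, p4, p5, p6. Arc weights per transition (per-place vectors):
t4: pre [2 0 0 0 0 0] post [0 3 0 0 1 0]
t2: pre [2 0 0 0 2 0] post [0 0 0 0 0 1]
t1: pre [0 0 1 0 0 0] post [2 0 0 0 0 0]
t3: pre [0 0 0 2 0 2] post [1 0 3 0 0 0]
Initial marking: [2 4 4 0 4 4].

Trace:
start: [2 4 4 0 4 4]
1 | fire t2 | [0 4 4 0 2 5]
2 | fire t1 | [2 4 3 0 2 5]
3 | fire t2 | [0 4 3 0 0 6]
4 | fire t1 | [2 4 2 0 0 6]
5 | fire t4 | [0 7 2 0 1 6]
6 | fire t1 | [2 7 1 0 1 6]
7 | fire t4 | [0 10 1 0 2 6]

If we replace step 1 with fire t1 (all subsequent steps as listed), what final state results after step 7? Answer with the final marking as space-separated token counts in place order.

4 10 0 0 4 5

(re-executing from step 1 with the substitution; state before step 1: [2 4 4 0 4 4])
1 | fire t1 | [4 4 3 0 4 4]
2 | fire t1 | [6 4 2 0 4 4]
3 | fire t2 | [4 4 2 0 2 5]
4 | fire t1 | [6 4 1 0 2 5]
5 | fire t4 | [4 7 1 0 3 5]
6 | fire t1 | [6 7 0 0 3 5]
7 | fire t4 | [4 10 0 0 4 5]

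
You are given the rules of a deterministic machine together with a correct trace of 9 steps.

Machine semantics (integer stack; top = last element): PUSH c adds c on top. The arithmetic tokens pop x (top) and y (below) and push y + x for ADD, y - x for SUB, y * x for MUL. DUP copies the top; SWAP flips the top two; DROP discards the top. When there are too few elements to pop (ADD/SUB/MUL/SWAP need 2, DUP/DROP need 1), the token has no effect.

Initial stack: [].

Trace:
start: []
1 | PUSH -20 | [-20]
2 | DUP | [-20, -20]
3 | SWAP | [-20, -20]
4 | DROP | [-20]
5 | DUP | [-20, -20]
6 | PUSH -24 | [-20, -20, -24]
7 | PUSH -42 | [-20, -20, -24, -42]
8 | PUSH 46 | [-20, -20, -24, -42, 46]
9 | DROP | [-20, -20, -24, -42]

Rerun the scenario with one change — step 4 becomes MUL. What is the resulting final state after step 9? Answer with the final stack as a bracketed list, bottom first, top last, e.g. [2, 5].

(re-executing from step 4 with the substitution; state before step 4: [-20, -20])
4 | MUL | [400]
5 | DUP | [400, 400]
6 | PUSH -24 | [400, 400, -24]
7 | PUSH -42 | [400, 400, -24, -42]
8 | PUSH 46 | [400, 400, -24, -42, 46]
9 | DROP | [400, 400, -24, -42]

[400, 400, -24, -42]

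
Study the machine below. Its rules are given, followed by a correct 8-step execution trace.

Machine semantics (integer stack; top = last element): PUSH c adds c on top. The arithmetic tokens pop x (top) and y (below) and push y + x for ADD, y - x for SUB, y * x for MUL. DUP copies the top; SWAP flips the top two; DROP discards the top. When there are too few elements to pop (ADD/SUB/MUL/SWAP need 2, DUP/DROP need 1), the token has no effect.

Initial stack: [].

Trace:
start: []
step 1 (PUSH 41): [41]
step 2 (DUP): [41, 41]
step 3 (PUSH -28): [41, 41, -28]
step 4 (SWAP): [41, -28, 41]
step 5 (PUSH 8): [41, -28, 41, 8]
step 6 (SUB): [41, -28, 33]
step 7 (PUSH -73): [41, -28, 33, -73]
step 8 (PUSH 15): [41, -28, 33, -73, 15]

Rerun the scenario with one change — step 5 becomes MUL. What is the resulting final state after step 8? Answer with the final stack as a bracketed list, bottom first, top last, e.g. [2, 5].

[1189, -73, 15]

(re-executing from step 5 with the substitution; state before step 5: [41, -28, 41])
step 5 (MUL): [41, -1148]
step 6 (SUB): [1189]
step 7 (PUSH -73): [1189, -73]
step 8 (PUSH 15): [1189, -73, 15]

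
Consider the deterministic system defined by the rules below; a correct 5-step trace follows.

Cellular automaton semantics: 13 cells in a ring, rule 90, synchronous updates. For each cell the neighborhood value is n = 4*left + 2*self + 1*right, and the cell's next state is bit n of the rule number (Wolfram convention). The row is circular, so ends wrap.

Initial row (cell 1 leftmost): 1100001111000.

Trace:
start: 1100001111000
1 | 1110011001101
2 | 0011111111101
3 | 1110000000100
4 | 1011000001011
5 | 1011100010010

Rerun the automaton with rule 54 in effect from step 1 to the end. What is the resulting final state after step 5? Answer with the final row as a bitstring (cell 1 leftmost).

0000011111100

(re-executing steps 1..5 under rule 54; state before step 1: 1100001111000)
1 | 0010010000101
2 | 1111111001111
3 | 0000000110000
4 | 0000001001000
5 | 0000011111100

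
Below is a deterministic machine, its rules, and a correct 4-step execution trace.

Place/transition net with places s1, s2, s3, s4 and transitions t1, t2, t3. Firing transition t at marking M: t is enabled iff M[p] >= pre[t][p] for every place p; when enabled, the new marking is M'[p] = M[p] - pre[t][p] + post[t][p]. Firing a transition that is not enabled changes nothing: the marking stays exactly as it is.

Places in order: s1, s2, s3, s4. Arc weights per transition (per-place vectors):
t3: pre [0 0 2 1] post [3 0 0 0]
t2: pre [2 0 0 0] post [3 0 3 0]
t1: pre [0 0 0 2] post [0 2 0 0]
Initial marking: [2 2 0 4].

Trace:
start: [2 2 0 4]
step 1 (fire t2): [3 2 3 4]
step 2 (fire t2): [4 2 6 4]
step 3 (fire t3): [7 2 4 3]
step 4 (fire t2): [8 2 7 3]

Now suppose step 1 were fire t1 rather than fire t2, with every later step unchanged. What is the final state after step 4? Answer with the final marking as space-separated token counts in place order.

(re-executing from step 1 with the substitution; state before step 1: [2 2 0 4])
step 1 (fire t1): [2 4 0 2]
step 2 (fire t2): [3 4 3 2]
step 3 (fire t3): [6 4 1 1]
step 4 (fire t2): [7 4 4 1]

7 4 4 1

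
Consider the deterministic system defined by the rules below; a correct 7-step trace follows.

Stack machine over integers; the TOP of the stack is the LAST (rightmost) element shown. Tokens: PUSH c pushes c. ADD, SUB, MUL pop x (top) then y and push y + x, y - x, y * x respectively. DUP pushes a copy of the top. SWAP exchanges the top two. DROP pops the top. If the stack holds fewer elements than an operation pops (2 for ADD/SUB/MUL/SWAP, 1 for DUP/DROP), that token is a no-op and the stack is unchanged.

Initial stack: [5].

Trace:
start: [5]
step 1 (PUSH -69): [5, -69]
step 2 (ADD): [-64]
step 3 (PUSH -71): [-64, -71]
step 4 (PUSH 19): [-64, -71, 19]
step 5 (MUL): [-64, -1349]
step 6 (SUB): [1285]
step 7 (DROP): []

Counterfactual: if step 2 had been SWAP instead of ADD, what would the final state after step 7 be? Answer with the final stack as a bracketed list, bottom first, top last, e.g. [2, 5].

[-69]

(re-executing from step 2 with the substitution; state before step 2: [5, -69])
step 2 (SWAP): [-69, 5]
step 3 (PUSH -71): [-69, 5, -71]
step 4 (PUSH 19): [-69, 5, -71, 19]
step 5 (MUL): [-69, 5, -1349]
step 6 (SUB): [-69, 1354]
step 7 (DROP): [-69]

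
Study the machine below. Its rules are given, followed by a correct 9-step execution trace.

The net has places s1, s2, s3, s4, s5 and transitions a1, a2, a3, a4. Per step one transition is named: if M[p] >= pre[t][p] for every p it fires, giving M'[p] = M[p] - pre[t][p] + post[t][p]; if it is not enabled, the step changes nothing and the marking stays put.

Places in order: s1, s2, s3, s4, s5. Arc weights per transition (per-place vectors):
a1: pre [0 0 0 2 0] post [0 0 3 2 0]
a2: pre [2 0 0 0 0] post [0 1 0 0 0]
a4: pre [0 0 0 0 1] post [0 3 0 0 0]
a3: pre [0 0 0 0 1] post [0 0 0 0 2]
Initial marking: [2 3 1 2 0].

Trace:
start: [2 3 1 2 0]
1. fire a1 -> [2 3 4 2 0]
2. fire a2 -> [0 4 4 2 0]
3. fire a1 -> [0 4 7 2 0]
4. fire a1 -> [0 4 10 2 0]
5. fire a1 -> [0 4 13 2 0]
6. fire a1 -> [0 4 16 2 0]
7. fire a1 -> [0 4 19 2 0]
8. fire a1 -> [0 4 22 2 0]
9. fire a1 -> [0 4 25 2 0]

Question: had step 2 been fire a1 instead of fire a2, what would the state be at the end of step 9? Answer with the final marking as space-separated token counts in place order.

2 3 28 2 0

(re-executing from step 2 with the substitution; state before step 2: [2 3 4 2 0])
2. fire a1 -> [2 3 7 2 0]
3. fire a1 -> [2 3 10 2 0]
4. fire a1 -> [2 3 13 2 0]
5. fire a1 -> [2 3 16 2 0]
6. fire a1 -> [2 3 19 2 0]
7. fire a1 -> [2 3 22 2 0]
8. fire a1 -> [2 3 25 2 0]
9. fire a1 -> [2 3 28 2 0]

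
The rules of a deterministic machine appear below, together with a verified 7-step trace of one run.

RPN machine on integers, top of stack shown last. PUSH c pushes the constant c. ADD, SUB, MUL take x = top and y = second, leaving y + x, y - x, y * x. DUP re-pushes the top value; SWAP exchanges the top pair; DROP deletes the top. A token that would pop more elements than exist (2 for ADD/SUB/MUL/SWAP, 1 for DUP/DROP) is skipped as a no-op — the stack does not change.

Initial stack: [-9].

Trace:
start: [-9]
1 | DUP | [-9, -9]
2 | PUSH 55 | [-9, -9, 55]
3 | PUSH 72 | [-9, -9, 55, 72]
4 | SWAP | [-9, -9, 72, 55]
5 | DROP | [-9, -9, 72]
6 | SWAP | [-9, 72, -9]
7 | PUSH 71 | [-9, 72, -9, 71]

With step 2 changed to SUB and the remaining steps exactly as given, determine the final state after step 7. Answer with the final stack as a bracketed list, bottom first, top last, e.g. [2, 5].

[72, 71]

(re-executing from step 2 with the substitution; state before step 2: [-9, -9])
2 | SUB | [0]
3 | PUSH 72 | [0, 72]
4 | SWAP | [72, 0]
5 | DROP | [72]
6 | SWAP | [72]
7 | PUSH 71 | [72, 71]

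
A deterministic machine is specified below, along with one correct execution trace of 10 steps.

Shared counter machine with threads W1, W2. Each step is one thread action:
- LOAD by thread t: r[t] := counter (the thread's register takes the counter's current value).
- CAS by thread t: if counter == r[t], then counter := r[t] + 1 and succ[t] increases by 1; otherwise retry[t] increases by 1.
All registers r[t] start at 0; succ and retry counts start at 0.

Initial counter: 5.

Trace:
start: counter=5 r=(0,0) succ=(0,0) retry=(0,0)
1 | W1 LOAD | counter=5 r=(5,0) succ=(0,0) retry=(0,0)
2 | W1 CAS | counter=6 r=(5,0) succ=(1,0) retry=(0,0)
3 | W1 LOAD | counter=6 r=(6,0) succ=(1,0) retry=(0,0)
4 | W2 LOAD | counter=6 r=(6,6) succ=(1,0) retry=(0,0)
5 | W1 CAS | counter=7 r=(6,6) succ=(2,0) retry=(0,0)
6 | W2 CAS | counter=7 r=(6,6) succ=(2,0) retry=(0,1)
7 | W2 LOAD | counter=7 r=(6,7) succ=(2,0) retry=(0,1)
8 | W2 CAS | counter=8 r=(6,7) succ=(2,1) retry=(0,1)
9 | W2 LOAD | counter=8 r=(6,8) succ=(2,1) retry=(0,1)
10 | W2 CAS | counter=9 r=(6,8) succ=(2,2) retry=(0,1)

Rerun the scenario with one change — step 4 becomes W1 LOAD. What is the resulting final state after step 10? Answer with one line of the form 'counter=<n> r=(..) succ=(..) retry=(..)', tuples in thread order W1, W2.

(re-executing from step 4 with the substitution; state before step 4: counter=6 r=(6,0) succ=(1,0) retry=(0,0))
4 | W1 LOAD | counter=6 r=(6,0) succ=(1,0) retry=(0,0)
5 | W1 CAS | counter=7 r=(6,0) succ=(2,0) retry=(0,0)
6 | W2 CAS | counter=7 r=(6,0) succ=(2,0) retry=(0,1)
7 | W2 LOAD | counter=7 r=(6,7) succ=(2,0) retry=(0,1)
8 | W2 CAS | counter=8 r=(6,7) succ=(2,1) retry=(0,1)
9 | W2 LOAD | counter=8 r=(6,8) succ=(2,1) retry=(0,1)
10 | W2 CAS | counter=9 r=(6,8) succ=(2,2) retry=(0,1)

counter=9 r=(6,8) succ=(2,2) retry=(0,1)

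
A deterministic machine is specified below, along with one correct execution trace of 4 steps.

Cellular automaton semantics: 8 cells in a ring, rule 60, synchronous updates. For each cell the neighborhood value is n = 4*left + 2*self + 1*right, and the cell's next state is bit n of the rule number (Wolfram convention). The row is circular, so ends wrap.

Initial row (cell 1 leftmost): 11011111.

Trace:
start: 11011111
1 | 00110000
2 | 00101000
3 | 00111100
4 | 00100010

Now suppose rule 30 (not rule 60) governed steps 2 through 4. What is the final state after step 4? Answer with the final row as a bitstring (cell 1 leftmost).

(re-executing steps 2..4 under rule 30; state before step 2: 00110000)
2 | 01101000
3 | 11001100
4 | 10111011

10111011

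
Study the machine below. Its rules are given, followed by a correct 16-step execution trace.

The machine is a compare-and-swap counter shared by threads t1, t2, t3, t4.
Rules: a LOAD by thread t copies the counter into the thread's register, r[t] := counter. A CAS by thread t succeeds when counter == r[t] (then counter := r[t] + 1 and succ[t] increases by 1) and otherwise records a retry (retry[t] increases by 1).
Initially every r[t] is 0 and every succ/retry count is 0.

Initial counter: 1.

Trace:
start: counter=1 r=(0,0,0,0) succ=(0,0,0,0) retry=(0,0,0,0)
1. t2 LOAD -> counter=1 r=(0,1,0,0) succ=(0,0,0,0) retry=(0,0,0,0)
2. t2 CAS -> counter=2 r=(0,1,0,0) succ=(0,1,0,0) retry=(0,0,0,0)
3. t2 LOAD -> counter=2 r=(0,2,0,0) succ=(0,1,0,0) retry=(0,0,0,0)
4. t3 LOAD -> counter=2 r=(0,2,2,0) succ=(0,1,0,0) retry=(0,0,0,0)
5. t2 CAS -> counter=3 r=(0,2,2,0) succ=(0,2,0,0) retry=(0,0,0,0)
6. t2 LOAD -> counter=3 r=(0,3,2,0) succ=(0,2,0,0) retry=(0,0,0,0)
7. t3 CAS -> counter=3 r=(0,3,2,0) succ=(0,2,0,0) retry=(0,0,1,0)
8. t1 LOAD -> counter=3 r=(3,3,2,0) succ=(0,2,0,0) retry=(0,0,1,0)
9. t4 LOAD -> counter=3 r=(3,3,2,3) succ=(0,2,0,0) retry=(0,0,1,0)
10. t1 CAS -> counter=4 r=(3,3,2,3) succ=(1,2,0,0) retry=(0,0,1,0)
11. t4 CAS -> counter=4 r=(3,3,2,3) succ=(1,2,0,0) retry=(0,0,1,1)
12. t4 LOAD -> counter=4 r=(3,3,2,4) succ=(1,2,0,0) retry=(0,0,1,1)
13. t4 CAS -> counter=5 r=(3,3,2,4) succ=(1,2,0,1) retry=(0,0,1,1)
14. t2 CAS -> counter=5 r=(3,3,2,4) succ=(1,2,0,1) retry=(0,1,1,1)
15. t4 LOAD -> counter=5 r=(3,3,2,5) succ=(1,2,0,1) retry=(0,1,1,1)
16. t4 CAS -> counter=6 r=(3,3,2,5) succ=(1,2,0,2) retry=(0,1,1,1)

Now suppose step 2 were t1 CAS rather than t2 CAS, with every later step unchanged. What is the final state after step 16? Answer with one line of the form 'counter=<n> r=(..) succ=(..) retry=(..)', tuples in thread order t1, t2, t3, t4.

counter=5 r=(2,2,1,4) succ=(1,1,0,2) retry=(1,1,1,1)

(re-executing from step 2 with the substitution; state before step 2: counter=1 r=(0,1,0,0) succ=(0,0,0,0) retry=(0,0,0,0))
2. t1 CAS -> counter=1 r=(0,1,0,0) succ=(0,0,0,0) retry=(1,0,0,0)
3. t2 LOAD -> counter=1 r=(0,1,0,0) succ=(0,0,0,0) retry=(1,0,0,0)
4. t3 LOAD -> counter=1 r=(0,1,1,0) succ=(0,0,0,0) retry=(1,0,0,0)
5. t2 CAS -> counter=2 r=(0,1,1,0) succ=(0,1,0,0) retry=(1,0,0,0)
6. t2 LOAD -> counter=2 r=(0,2,1,0) succ=(0,1,0,0) retry=(1,0,0,0)
7. t3 CAS -> counter=2 r=(0,2,1,0) succ=(0,1,0,0) retry=(1,0,1,0)
8. t1 LOAD -> counter=2 r=(2,2,1,0) succ=(0,1,0,0) retry=(1,0,1,0)
9. t4 LOAD -> counter=2 r=(2,2,1,2) succ=(0,1,0,0) retry=(1,0,1,0)
10. t1 CAS -> counter=3 r=(2,2,1,2) succ=(1,1,0,0) retry=(1,0,1,0)
11. t4 CAS -> counter=3 r=(2,2,1,2) succ=(1,1,0,0) retry=(1,0,1,1)
12. t4 LOAD -> counter=3 r=(2,2,1,3) succ=(1,1,0,0) retry=(1,0,1,1)
13. t4 CAS -> counter=4 r=(2,2,1,3) succ=(1,1,0,1) retry=(1,0,1,1)
14. t2 CAS -> counter=4 r=(2,2,1,3) succ=(1,1,0,1) retry=(1,1,1,1)
15. t4 LOAD -> counter=4 r=(2,2,1,4) succ=(1,1,0,1) retry=(1,1,1,1)
16. t4 CAS -> counter=5 r=(2,2,1,4) succ=(1,1,0,2) retry=(1,1,1,1)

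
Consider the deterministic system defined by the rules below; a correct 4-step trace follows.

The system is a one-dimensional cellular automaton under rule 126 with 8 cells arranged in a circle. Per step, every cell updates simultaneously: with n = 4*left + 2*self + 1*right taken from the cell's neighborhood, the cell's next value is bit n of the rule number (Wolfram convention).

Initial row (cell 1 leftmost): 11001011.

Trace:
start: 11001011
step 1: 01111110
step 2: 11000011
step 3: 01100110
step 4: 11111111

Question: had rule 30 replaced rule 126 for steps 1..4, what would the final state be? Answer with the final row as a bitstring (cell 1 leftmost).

(re-executing steps 1..4 under rule 30; state before step 1: 11001011)
step 1: 00111010
step 2: 01100011
step 3: 01010110
step 4: 11010101

11010101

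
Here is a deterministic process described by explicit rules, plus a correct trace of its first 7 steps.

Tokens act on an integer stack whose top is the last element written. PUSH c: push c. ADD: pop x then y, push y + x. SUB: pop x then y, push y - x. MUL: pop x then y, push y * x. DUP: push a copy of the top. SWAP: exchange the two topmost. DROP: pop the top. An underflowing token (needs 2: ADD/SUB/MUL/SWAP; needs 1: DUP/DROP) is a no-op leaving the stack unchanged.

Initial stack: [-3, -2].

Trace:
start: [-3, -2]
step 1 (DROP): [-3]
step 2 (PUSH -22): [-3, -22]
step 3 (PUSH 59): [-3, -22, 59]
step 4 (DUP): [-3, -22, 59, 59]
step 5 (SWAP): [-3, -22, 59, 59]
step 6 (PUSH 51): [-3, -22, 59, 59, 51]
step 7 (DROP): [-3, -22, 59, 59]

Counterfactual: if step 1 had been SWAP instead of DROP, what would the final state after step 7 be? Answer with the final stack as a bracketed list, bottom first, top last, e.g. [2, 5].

[-2, -3, -22, 59, 59]

(re-executing from step 1 with the substitution; state before step 1: [-3, -2])
step 1 (SWAP): [-2, -3]
step 2 (PUSH -22): [-2, -3, -22]
step 3 (PUSH 59): [-2, -3, -22, 59]
step 4 (DUP): [-2, -3, -22, 59, 59]
step 5 (SWAP): [-2, -3, -22, 59, 59]
step 6 (PUSH 51): [-2, -3, -22, 59, 59, 51]
step 7 (DROP): [-2, -3, -22, 59, 59]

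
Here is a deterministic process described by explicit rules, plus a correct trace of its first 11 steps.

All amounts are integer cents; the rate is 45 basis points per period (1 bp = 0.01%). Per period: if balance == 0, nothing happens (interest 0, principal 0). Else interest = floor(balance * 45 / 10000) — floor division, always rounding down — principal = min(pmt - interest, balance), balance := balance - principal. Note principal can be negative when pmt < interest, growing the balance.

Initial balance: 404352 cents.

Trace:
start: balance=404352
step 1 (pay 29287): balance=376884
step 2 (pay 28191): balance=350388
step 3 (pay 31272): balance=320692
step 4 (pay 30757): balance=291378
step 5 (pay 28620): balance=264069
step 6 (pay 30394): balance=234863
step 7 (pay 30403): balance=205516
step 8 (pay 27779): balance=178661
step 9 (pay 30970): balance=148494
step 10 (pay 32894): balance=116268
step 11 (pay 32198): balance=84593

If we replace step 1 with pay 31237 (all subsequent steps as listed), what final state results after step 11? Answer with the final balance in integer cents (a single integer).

(re-executing from step 1 with the substitution; state before step 1: balance=404352)
step 1 (pay 31237): balance=374934
step 2 (pay 28191): balance=348430
step 3 (pay 31272): balance=318725
step 4 (pay 30757): balance=289402
step 5 (pay 28620): balance=262084
step 6 (pay 30394): balance=232869
step 7 (pay 30403): balance=203513
step 8 (pay 27779): balance=176649
step 9 (pay 30970): balance=146473
step 10 (pay 32894): balance=114238
step 11 (pay 32198): balance=82554

82554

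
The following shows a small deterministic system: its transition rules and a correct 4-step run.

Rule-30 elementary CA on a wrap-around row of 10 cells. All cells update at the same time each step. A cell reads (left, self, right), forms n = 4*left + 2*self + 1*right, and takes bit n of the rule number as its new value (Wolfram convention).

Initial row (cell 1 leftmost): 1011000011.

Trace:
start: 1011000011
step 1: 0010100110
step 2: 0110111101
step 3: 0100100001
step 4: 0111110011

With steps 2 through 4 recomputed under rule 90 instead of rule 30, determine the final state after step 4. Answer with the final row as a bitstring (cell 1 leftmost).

(re-executing steps 2..4 under rule 90; state before step 2: 0010100110)
step 2: 0100011111
step 3: 0010110001
step 4: 1100111010

1100111010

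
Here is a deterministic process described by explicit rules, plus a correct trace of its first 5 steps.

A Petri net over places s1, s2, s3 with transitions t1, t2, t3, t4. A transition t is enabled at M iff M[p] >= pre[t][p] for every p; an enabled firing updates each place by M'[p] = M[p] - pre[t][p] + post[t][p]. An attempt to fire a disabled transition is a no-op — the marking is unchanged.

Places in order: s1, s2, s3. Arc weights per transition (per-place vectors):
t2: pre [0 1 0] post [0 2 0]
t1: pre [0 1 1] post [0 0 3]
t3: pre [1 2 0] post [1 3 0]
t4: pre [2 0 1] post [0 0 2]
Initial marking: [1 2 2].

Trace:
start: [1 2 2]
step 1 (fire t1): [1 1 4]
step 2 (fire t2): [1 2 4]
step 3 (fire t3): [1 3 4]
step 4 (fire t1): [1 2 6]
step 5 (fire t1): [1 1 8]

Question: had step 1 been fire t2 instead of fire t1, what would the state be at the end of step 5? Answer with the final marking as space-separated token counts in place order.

1 3 6

(re-executing from step 1 with the substitution; state before step 1: [1 2 2])
step 1 (fire t2): [1 3 2]
step 2 (fire t2): [1 4 2]
step 3 (fire t3): [1 5 2]
step 4 (fire t1): [1 4 4]
step 5 (fire t1): [1 3 6]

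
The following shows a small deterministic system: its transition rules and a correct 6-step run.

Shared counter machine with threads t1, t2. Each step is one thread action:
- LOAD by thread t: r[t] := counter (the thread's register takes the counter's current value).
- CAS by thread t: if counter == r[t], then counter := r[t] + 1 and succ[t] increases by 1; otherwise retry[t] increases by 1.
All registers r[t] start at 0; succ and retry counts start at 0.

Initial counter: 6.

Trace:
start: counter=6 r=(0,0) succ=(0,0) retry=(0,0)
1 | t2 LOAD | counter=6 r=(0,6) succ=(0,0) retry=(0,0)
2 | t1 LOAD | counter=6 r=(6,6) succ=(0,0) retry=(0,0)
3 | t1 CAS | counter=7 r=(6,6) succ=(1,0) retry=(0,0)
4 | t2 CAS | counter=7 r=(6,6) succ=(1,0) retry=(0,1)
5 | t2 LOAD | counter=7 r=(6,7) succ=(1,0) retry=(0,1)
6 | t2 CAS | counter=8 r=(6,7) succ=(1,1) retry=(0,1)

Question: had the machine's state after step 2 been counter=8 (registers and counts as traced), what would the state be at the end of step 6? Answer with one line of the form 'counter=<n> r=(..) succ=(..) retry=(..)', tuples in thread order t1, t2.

counter=9 r=(6,8) succ=(0,1) retry=(1,1)

state after step 2 := counter=8 r=(6,6) succ=(0,0) retry=(0,0)
3 | t1 CAS | counter=8 r=(6,6) succ=(0,0) retry=(1,0)
4 | t2 CAS | counter=8 r=(6,6) succ=(0,0) retry=(1,1)
5 | t2 LOAD | counter=8 r=(6,8) succ=(0,0) retry=(1,1)
6 | t2 CAS | counter=9 r=(6,8) succ=(0,1) retry=(1,1)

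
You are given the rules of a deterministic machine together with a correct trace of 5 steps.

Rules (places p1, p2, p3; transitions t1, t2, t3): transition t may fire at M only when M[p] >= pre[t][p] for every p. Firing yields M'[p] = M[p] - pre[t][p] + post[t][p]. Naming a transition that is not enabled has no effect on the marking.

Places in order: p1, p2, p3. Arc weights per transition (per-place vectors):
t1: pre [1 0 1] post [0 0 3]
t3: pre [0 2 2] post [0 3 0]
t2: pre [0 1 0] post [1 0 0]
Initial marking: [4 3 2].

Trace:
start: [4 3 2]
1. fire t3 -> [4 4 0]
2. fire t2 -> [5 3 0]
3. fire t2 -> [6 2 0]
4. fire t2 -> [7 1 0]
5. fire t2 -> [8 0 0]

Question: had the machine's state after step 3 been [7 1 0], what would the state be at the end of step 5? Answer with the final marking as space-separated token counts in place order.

state after step 3 := [7 1 0]
4. fire t2 -> [8 0 0]
5. fire t2 -> [8 0 0]

8 0 0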